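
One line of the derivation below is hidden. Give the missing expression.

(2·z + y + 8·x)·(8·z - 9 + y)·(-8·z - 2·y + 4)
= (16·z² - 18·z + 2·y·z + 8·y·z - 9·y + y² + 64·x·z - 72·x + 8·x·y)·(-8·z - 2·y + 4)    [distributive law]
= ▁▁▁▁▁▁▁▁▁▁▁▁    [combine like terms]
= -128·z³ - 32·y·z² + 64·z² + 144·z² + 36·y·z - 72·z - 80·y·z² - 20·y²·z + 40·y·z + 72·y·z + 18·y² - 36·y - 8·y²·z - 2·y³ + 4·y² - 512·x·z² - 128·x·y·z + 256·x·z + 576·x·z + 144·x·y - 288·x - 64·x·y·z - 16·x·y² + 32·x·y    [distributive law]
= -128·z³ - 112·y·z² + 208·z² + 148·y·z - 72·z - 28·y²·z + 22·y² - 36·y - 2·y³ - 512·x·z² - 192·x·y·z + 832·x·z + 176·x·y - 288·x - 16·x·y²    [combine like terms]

By combine like terms:

(16·z² - 18·z + 10·y·z - 9·y + y² + 64·x·z - 72·x + 8·x·y)·(-8·z - 2·y + 4)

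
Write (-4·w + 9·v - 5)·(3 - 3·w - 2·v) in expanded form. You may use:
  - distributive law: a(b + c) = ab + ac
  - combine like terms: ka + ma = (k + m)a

(-4·w + 9·v - 5)·(3 - 3·w - 2·v)
= -12·w + 12·w² + 8·v·w + 27·v - 27·v·w - 18·v² - 15 + 15·w + 10·v    [distributive law]
= 3·w + 12·w² - 19·v·w + 37·v - 18·v² - 15    [combine like terms]

3·w + 12·w² - 19·v·w + 37·v - 18·v² - 15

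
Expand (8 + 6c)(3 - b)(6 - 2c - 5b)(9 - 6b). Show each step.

(8 + 6c)(3 - b)(6 - 2c - 5b)(9 - 6b)
= (24 - 8b + 18c - 6bc)(6 - 2c - 5b)(9 - 6b)    [distributive law]
= (144 - 48c - 120b - 48b + 16bc + 40b^2 + 108c - 36c^2 - 90bc - 36bc + 12bc^2 + 30b^2c)(9 - 6b)    [distributive law]
= (144 + 60c - 168b - 110bc + 40b^2 - 36c^2 + 12bc^2 + 30b^2c)(9 - 6b)    [combine like terms]
= 1296 - 864b + 540c - 360bc - 1512b + 1008b^2 - 990bc + 660b^2c + 360b^2 - 240b^3 - 324c^2 + 216bc^2 + 108bc^2 - 72b^2c^2 + 270b^2c - 180b^3c    [distributive law]
= 1296 - 2376b + 540c - 1350bc + 1368b^2 + 930b^2c - 240b^3 - 324c^2 + 324bc^2 - 72b^2c^2 - 180b^3c    [combine like terms]

1296 - 2376b + 540c - 1350bc + 1368b^2 + 930b^2c - 240b^3 - 324c^2 + 324bc^2 - 72b^2c^2 - 180b^3c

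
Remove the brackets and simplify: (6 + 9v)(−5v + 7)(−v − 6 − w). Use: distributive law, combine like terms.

237v^2 − 240v − 33vw − 252 − 42w + 45v^3 + 45v^2w

(6 + 9v)(−5v + 7)(−v − 6 − w)
= (−30v + 42 − 45v^2 + 63v)(−v − 6 − w)    [distributive law]
= (33v + 42 − 45v^2)(−v − 6 − w)    [combine like terms]
= −33v^2 − 198v − 33vw − 42v − 252 − 42w + 45v^3 + 270v^2 + 45v^2w    [distributive law]
= 237v^2 − 240v − 33vw − 252 − 42w + 45v^3 + 45v^2w    [combine like terms]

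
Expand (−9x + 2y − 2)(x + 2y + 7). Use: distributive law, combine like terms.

(−9x + 2y − 2)(x + 2y + 7)
= −9x^2 − 18xy − 63x + 2xy + 4y^2 + 14y − 2x − 4y − 14    [distributive law]
= −9x^2 − 16xy − 65x + 4y^2 + 10y − 14    [combine like terms]

−9x^2 − 16xy − 65x + 4y^2 + 10y − 14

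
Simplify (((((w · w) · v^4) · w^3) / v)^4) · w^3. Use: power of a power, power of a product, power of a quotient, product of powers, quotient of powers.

(((((w · w) · v^4) · w^3) / v)^4) · w^3
= (((((w · w) · v^4) · w^3)^4) / (v^4)) · w^3    [power of a quotient]
= (((((w · w) · v^4)^4) · ((w^3)^4)) / (v^4)) · w^3    [power of a product]
= (((((w · w)^4) · ((v^4)^4)) · ((w^3)^4)) / (v^4)) · w^3    [power of a product]
= (((((w^4) · (w^4)) · ((v^4)^4)) · ((w^3)^4)) / (v^4)) · w^3    [power of a product]
= (((w^8 · ((v^4)^4)) · ((w^3)^4)) / (v^4)) · w^3    [product of powers]
= (((w^8 · v^16) · ((w^3)^4)) / (v^4)) · w^3    [power of a power]
= (((w^8 · v^16) · w^12) / (v^4)) · w^3    [power of a power]
= v^12w^23    [quotient of powers; product of powers]

v^12w^23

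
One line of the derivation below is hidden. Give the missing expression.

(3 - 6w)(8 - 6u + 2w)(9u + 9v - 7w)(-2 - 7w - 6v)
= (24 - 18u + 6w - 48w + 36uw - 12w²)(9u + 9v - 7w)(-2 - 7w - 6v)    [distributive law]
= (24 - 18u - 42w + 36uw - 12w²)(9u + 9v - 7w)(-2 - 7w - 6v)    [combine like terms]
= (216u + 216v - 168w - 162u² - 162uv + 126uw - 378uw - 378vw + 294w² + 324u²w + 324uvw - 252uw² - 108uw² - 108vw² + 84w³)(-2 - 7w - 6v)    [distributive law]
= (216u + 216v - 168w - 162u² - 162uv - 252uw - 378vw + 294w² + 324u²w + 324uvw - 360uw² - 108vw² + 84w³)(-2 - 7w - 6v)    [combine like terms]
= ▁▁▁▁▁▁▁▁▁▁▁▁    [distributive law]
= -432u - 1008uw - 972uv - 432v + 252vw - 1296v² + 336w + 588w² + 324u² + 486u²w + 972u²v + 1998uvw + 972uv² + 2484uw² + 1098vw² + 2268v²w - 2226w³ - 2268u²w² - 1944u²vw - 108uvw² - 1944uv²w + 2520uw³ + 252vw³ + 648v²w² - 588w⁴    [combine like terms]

After distributive law, the bracketed line is:

-432u - 1512uw - 1296uv - 432v - 1512vw - 1296v² + 336w + 1176w² + 1008vw + 324u² + 1134u²w + 972u²v + 324uv + 1134uvw + 972uv² + 504uw + 1764uw² + 1512uvw + 756vw + 2646vw² + 2268v²w - 588w² - 2058w³ - 1764vw² - 648u²w - 2268u²w² - 1944u²vw - 648uvw - 2268uvw² - 1944uv²w + 720uw² + 2520uw³ + 2160uvw² + 216vw² + 756vw³ + 648v²w² - 168w³ - 588w⁴ - 504vw³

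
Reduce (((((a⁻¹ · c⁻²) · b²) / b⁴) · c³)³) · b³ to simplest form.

(((((a⁻¹ · c⁻²) · b²) / b⁴) · c³)³) · b³
= (((((a⁻¹ · c⁻²) · b²) / b⁴)³) · ((c³)³)) · b³    [power of a product]
= (((((a⁻¹ · c⁻²) · b²)³) / ((b⁴)³)) · ((c³)³)) · b³    [power of a quotient]
= (((((a⁻¹ · c⁻²)³) · ((b²)³)) / ((b⁴)³)) · ((c³)³)) · b³    [power of a product]
= ((((((a⁻¹)³) · ((c⁻²)³)) · ((b²)³)) / ((b⁴)³)) · ((c³)³)) · b³    [power of a product]
= ((((a⁻³ · ((c⁻²)³)) · ((b²)³)) / ((b⁴)³)) · ((c³)³)) · b³    [power of a power]
= ((((a⁻³ · c⁻⁶) · ((b²)³)) / ((b⁴)³)) · ((c³)³)) · b³    [power of a power]
= ((((a⁻³ · c⁻⁶) · b⁶) / ((b⁴)³)) · ((c³)³)) · b³    [power of a power]
= ((((a⁻³ · c⁻⁶) · b⁶) / b¹²) · ((c³)³)) · b³    [power of a power]
= ((((a⁻³ · c⁻⁶) · b⁶) / b¹²) · c⁹) · b³    [power of a power]
= a⁻³b⁻³c³    [quotient of powers; product of powers]

a⁻³b⁻³c³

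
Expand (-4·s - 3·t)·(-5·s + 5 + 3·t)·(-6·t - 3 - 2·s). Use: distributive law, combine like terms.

(-4·s - 3·t)·(-5·s + 5 + 3·t)·(-6·t - 3 - 2·s)
= (20·s^2 - 20·s - 12·s·t + 15·s·t - 15·t - 9·t^2)·(-6·t - 3 - 2·s)    [distributive law]
= (20·s^2 - 20·s + 3·s·t - 15·t - 9·t^2)·(-6·t - 3 - 2·s)    [combine like terms]
= -120·s^2·t - 60·s^2 - 40·s^3 + 120·s·t + 60·s + 40·s^2 - 18·s·t^2 - 9·s·t - 6·s^2·t + 90·t^2 + 45·t + 30·s·t + 54·t^3 + 27·t^2 + 18·s·t^2    [distributive law]
= -126·s^2·t - 20·s^2 - 40·s^3 + 141·s·t + 60·s + 117·t^2 + 45·t + 54·t^3    [combine like terms]

-126·s^2·t - 20·s^2 - 40·s^3 + 141·s·t + 60·s + 117·t^2 + 45·t + 54·t^3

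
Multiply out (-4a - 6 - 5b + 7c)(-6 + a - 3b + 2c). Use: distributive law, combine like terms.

(-4a - 6 - 5b + 7c)(-6 + a - 3b + 2c)
= 24a - 4a^2 + 12ab - 8ac + 36 - 6a + 18b - 12c + 30b - 5ab + 15b^2 - 10bc - 42c + 7ac - 21bc + 14c^2    [distributive law]
= 18a - 4a^2 + 7ab - ac + 36 + 48b - 54c + 15b^2 - 31bc + 14c^2    [combine like terms]

18a - 4a^2 + 7ab - ac + 36 + 48b - 54c + 15b^2 - 31bc + 14c^2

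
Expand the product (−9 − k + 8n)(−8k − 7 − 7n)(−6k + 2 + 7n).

−458k^2 − 220k + 397kn + 126 + 455n − 63n^2 − 48k^3 + 398k^2n − 63kn^2 − 392n^3

(−9 − k + 8n)(−8k − 7 − 7n)(−6k + 2 + 7n)
= (72k + 63 + 63n + 8k^2 + 7k + 7kn − 64kn − 56n − 56n^2)(−6k + 2 + 7n)    [distributive law]
= (79k + 63 + 7n + 8k^2 − 57kn − 56n^2)(−6k + 2 + 7n)    [combine like terms]
= −474k^2 + 158k + 553kn − 378k + 126 + 441n − 42kn + 14n + 49n^2 − 48k^3 + 16k^2 + 56k^2n + 342k^2n − 114kn − 399kn^2 + 336kn^2 − 112n^2 − 392n^3    [distributive law]
= −458k^2 − 220k + 397kn + 126 + 455n − 63n^2 − 48k^3 + 398k^2n − 63kn^2 − 392n^3    [combine like terms]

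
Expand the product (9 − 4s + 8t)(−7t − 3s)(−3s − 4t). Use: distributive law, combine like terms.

(9 − 4s + 8t)(−7t − 3s)(−3s − 4t)
= (−63t − 27s + 28st + 12s^2 − 56t^2 − 24st)(−3s − 4t)    [distributive law]
= (−63t − 27s + 4st + 12s^2 − 56t^2)(−3s − 4t)    [combine like terms]
= 189st + 252t^2 + 81s^2 + 108st − 12s^2t − 16st^2 − 36s^3 − 48s^2t + 168st^2 + 224t^3    [distributive law]
= 297st + 252t^2 + 81s^2 − 60s^2t + 152st^2 − 36s^3 + 224t^3    [combine like terms]

297st + 252t^2 + 81s^2 − 60s^2t + 152st^2 − 36s^3 + 224t^3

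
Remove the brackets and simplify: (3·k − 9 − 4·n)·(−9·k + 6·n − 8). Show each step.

(3·k − 9 − 4·n)·(−9·k + 6·n − 8)
= −27·k² + 18·k·n − 24·k + 81·k − 54·n + 72 + 36·k·n − 24·n² + 32·n    [distributive law]
= −27·k² + 54·k·n + 57·k − 22·n + 72 − 24·n²    [combine like terms]

−27·k² + 54·k·n + 57·k − 22·n + 72 − 24·n²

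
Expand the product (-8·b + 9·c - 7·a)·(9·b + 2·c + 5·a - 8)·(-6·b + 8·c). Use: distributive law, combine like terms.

432·b^3 - 966·b^2·c + 412·b·c^2 + 618·a·b^2 - 1010·a·b·c - 384·b^2 + 944·b·c + 144·c^3 + 248·a·c^2 - 576·c^2 + 210·a^2·b - 280·a^2·c - 336·a·b + 448·a·c

(-8·b + 9·c - 7·a)·(9·b + 2·c + 5·a - 8)·(-6·b + 8·c)
= (-72·b^2 - 16·b·c - 40·a·b + 64·b + 81·b·c + 18·c^2 + 45·a·c - 72·c - 63·a·b - 14·a·c - 35·a^2 + 56·a)·(-6·b + 8·c)    [distributive law]
= (-72·b^2 + 65·b·c - 103·a·b + 64·b + 18·c^2 + 31·a·c - 72·c - 35·a^2 + 56·a)·(-6·b + 8·c)    [combine like terms]
= 432·b^3 - 576·b^2·c - 390·b^2·c + 520·b·c^2 + 618·a·b^2 - 824·a·b·c - 384·b^2 + 512·b·c - 108·b·c^2 + 144·c^3 - 186·a·b·c + 248·a·c^2 + 432·b·c - 576·c^2 + 210·a^2·b - 280·a^2·c - 336·a·b + 448·a·c    [distributive law]
= 432·b^3 - 966·b^2·c + 412·b·c^2 + 618·a·b^2 - 1010·a·b·c - 384·b^2 + 944·b·c + 144·c^3 + 248·a·c^2 - 576·c^2 + 210·a^2·b - 280·a^2·c - 336·a·b + 448·a·c    [combine like terms]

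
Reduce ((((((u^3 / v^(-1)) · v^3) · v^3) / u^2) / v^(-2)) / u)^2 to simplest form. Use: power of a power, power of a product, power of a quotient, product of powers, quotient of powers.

v^18

((((((u^3 / v^(-1)) · v^3) · v^3) / u^2) / v^(-2)) / u)^2
= ((((((u^3 / v^(-1)) · v^3) · v^3) / u^2) / v^(-2))^2) / (u^2)    [power of a quotient]
= ((((((u^3 / v^(-1)) · v^3) · v^3) / u^2)^2) / ((v^(-2))^2)) / (u^2)    [power of a quotient]
= ((((((u^3 / v^(-1)) · v^3) · v^3)^2) / ((u^2)^2)) / ((v^(-2))^2)) / (u^2)    [power of a quotient]
= ((((((u^3 / v^(-1)) · v^3)^2) · ((v^3)^2)) / ((u^2)^2)) / ((v^(-2))^2)) / (u^2)    [power of a product]
= ((((((u^3 / v^(-1))^2) · ((v^3)^2)) · ((v^3)^2)) / ((u^2)^2)) / ((v^(-2))^2)) / (u^2)    [power of a product]
= (((((((u^3)^2) / ((v^(-1))^2)) · ((v^3)^2)) · ((v^3)^2)) / ((u^2)^2)) / ((v^(-2))^2)) / (u^2)    [power of a quotient]
= (((((u^6 / ((v^(-1))^2)) · ((v^3)^2)) · ((v^3)^2)) / ((u^2)^2)) / ((v^(-2))^2)) / (u^2)    [power of a power]
= (((((u^6 / v^(-2)) · ((v^3)^2)) · ((v^3)^2)) / ((u^2)^2)) / ((v^(-2))^2)) / (u^2)    [power of a power]
= (((((u^6 / v^(-2)) · v^6) · ((v^3)^2)) / ((u^2)^2)) / ((v^(-2))^2)) / (u^2)    [power of a power]
= (((((u^6 / v^(-2)) · v^6) · v^6) / ((u^2)^2)) / ((v^(-2))^2)) / (u^2)    [power of a power]
= (((((u^6 / v^(-2)) · v^6) · v^6) / u^4) / ((v^(-2))^2)) / (u^2)    [power of a power]
= (((((u^6 / v^(-2)) · v^6) · v^6) / u^4) / v^(-4)) / (u^2)    [power of a power]
= v^18    [quotient of powers; product of powers]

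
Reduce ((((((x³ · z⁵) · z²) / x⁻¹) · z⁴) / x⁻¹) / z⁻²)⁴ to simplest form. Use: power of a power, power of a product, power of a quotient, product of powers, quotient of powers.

((((((x³ · z⁵) · z²) / x⁻¹) · z⁴) / x⁻¹) / z⁻²)⁴
= ((((((x³ · z⁵) · z²) / x⁻¹) · z⁴) / x⁻¹)⁴) / ((z⁻²)⁴)    [power of a quotient]
= ((((((x³ · z⁵) · z²) / x⁻¹) · z⁴)⁴) / ((x⁻¹)⁴)) / ((z⁻²)⁴)    [power of a quotient]
= ((((((x³ · z⁵) · z²) / x⁻¹)⁴) · ((z⁴)⁴)) / ((x⁻¹)⁴)) / ((z⁻²)⁴)    [power of a product]
= ((((((x³ · z⁵) · z²)⁴) / ((x⁻¹)⁴)) · ((z⁴)⁴)) / ((x⁻¹)⁴)) / ((z⁻²)⁴)    [power of a quotient]
= ((((((x³ · z⁵)⁴) · ((z²)⁴)) / ((x⁻¹)⁴)) · ((z⁴)⁴)) / ((x⁻¹)⁴)) / ((z⁻²)⁴)    [power of a product]
= (((((((x³)⁴) · ((z⁵)⁴)) · ((z²)⁴)) / ((x⁻¹)⁴)) · ((z⁴)⁴)) / ((x⁻¹)⁴)) / ((z⁻²)⁴)    [power of a product]
= (((((x¹² · ((z⁵)⁴)) · ((z²)⁴)) / ((x⁻¹)⁴)) · ((z⁴)⁴)) / ((x⁻¹)⁴)) / ((z⁻²)⁴)    [power of a power]
= (((((x¹² · z²⁰) · ((z²)⁴)) / ((x⁻¹)⁴)) · ((z⁴)⁴)) / ((x⁻¹)⁴)) / ((z⁻²)⁴)    [power of a power]
= (((((x¹² · z²⁰) · z⁸) / ((x⁻¹)⁴)) · ((z⁴)⁴)) / ((x⁻¹)⁴)) / ((z⁻²)⁴)    [power of a power]
= (((((x¹² · z²⁰) · z⁸) / x⁻⁴) · ((z⁴)⁴)) / ((x⁻¹)⁴)) / ((z⁻²)⁴)    [power of a power]
= (((((x¹² · z²⁰) · z⁸) / x⁻⁴) · z¹⁶) / ((x⁻¹)⁴)) / ((z⁻²)⁴)    [power of a power]
= (((((x¹² · z²⁰) · z⁸) / x⁻⁴) · z¹⁶) / x⁻⁴) / ((z⁻²)⁴)    [power of a power]
= (((((x¹² · z²⁰) · z⁸) / x⁻⁴) · z¹⁶) / x⁻⁴) / z⁻⁸    [power of a power]
= x²⁰z⁵²    [quotient of powers; product of powers]

x²⁰z⁵²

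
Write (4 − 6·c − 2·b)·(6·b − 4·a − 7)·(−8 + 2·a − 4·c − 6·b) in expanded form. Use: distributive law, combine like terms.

(4 − 6·c − 2·b)·(6·b − 4·a − 7)·(−8 + 2·a − 4·c − 6·b)
= (24·b − 16·a − 28 − 36·b·c + 24·a·c + 42·c − 12·b^2 + 8·a·b + 14·b)·(−8 + 2·a − 4·c − 6·b)    [distributive law]
= (38·b − 16·a − 28 − 36·b·c + 24·a·c + 42·c − 12·b^2 + 8·a·b)·(−8 + 2·a − 4·c − 6·b)    [combine like terms]
= −304·b + 76·a·b − 152·b·c − 228·b^2 + 128·a − 32·a^2 + 64·a·c + 96·a·b + 224 − 56·a + 112·c + 168·b + 288·b·c − 72·a·b·c + 144·b·c^2 + 216·b^2·c − 192·a·c + 48·a^2·c − 96·a·c^2 − 144·a·b·c − 336·c + 84·a·c − 168·c^2 − 252·b·c + 96·b^2 − 24·a·b^2 + 48·b^2·c + 72·b^3 − 64·a·b + 16·a^2·b − 32·a·b·c − 48·a·b^2    [distributive law]
= −136·b + 108·a·b − 116·b·c − 132·b^2 + 72·a − 32·a^2 − 44·a·c + 224 − 224·c − 248·a·b·c + 144·b·c^2 + 264·b^2·c + 48·a^2·c − 96·a·c^2 − 168·c^2 − 72·a·b^2 + 72·b^3 + 16·a^2·b    [combine like terms]

−136·b + 108·a·b − 116·b·c − 132·b^2 + 72·a − 32·a^2 − 44·a·c + 224 − 224·c − 248·a·b·c + 144·b·c^2 + 264·b^2·c + 48·a^2·c − 96·a·c^2 − 168·c^2 − 72·a·b^2 + 72·b^3 + 16·a^2·b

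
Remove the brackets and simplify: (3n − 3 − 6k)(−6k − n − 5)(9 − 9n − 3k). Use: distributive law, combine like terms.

(3n − 3 − 6k)(−6k − n − 5)(9 − 9n − 3k)
= (−18kn − 3n² − 15n + 18k + 3n + 15 + 36k² + 6kn + 30k)(9 − 9n − 3k)    [distributive law]
= (−12kn − 3n² − 12n + 48k + 15 + 36k²)(9 − 9n − 3k)    [combine like terms]
= −108kn + 108kn² + 36k²n − 27n² + 27n³ + 9kn² − 108n + 108n² + 36kn + 432k − 432kn − 144k² + 135 − 135n − 45k + 324k² − 324k²n − 108k³    [distributive law]
= −504kn + 117kn² − 288k²n + 81n² + 27n³ − 243n + 387k + 180k² + 135 − 108k³    [combine like terms]

−504kn + 117kn² − 288k²n + 81n² + 27n³ − 243n + 387k + 180k² + 135 − 108k³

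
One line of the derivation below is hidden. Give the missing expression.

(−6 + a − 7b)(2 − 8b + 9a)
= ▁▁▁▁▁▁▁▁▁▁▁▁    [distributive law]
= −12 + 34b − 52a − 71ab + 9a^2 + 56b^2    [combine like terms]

By distributive law:

−12 + 48b − 54a + 2a − 8ab + 9a^2 − 14b + 56b^2 − 63ab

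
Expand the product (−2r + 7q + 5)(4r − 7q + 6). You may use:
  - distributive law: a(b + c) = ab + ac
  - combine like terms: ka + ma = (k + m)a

(−2r + 7q + 5)(4r − 7q + 6)
= −8r² + 14qr − 12r + 28qr − 49q² + 42q + 20r − 35q + 30    [distributive law]
= −8r² + 42qr + 8r − 49q² + 7q + 30    [combine like terms]

−8r² + 42qr + 8r − 49q² + 7q + 30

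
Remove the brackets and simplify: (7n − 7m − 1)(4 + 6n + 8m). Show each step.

22n + 42n^2 + 14mn − 36m − 56m^2 − 4

(7n − 7m − 1)(4 + 6n + 8m)
= 28n + 42n^2 + 56mn − 28m − 42mn − 56m^2 − 4 − 6n − 8m    [distributive law]
= 22n + 42n^2 + 14mn − 36m − 56m^2 − 4    [combine like terms]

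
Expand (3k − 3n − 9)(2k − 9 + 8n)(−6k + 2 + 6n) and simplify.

−36k^3 + 282k^2 − 72k^2n − 576k + 36kn + 252kn^2 + 396n − 318n^2 − 144n^3 + 162

(3k − 3n − 9)(2k − 9 + 8n)(−6k + 2 + 6n)
= (6k^2 − 27k + 24kn − 6kn + 27n − 24n^2 − 18k + 81 − 72n)(−6k + 2 + 6n)    [distributive law]
= (6k^2 − 45k + 18kn − 45n − 24n^2 + 81)(−6k + 2 + 6n)    [combine like terms]
= −36k^3 + 12k^2 + 36k^2n + 270k^2 − 90k − 270kn − 108k^2n + 36kn + 108kn^2 + 270kn − 90n − 270n^2 + 144kn^2 − 48n^2 − 144n^3 − 486k + 162 + 486n    [distributive law]
= −36k^3 + 282k^2 − 72k^2n − 576k + 36kn + 252kn^2 + 396n − 318n^2 − 144n^3 + 162    [combine like terms]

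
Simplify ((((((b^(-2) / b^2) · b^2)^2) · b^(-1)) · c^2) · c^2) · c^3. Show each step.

b^(-5)·c^7

((((((b^(-2) / b^2) · b^2)^2) · b^(-1)) · c^2) · c^2) · c^3
= ((((((b^(-2) / b^2)^2) · ((b^2)^2)) · b^(-1)) · c^2) · c^2) · c^3    [power of a product]
= (((((((b^(-2))^2) / ((b^2)^2)) · ((b^2)^2)) · b^(-1)) · c^2) · c^2) · c^3    [power of a quotient]
= (((((b^(-4) / ((b^2)^2)) · ((b^2)^2)) · b^(-1)) · c^2) · c^2) · c^3    [power of a power]
= (((((b^(-4) / b^4) · ((b^2)^2)) · b^(-1)) · c^2) · c^2) · c^3    [power of a power]
= ((((b^(-8) · ((b^2)^2)) · b^(-1)) · c^2) · c^2) · c^3    [quotient of powers]
= ((((b^(-8) · b^4) · b^(-1)) · c^2) · c^2) · c^3    [power of a power]
= (((b^(-4) · b^(-1)) · c^2) · c^2) · c^3    [product of powers]
= ((b^(-5) · c^2) · c^2) · c^3    [product of powers]
= b^(-5)·c^7    [product of powers]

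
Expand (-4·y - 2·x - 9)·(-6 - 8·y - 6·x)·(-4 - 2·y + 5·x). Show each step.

-492·y - 320·y^2 + 188·x·y - 64·y^3 + 80·x·y^2 + 176·x^2·y + 6·x + 282·x^2 + 60·x^3 - 216

(-4·y - 2·x - 9)·(-6 - 8·y - 6·x)·(-4 - 2·y + 5·x)
= (24·y + 32·y^2 + 24·x·y + 12·x + 16·x·y + 12·x^2 + 54 + 72·y + 54·x)·(-4 - 2·y + 5·x)    [distributive law]
= (96·y + 32·y^2 + 40·x·y + 66·x + 12·x^2 + 54)·(-4 - 2·y + 5·x)    [combine like terms]
= -384·y - 192·y^2 + 480·x·y - 128·y^2 - 64·y^3 + 160·x·y^2 - 160·x·y - 80·x·y^2 + 200·x^2·y - 264·x - 132·x·y + 330·x^2 - 48·x^2 - 24·x^2·y + 60·x^3 - 216 - 108·y + 270·x    [distributive law]
= -492·y - 320·y^2 + 188·x·y - 64·y^3 + 80·x·y^2 + 176·x^2·y + 6·x + 282·x^2 + 60·x^3 - 216    [combine like terms]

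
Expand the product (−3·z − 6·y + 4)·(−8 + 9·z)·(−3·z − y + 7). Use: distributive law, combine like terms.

(−3·z − 6·y + 4)·(−8 + 9·z)·(−3·z − y + 7)
= (24·z − 27·z² + 48·y − 54·y·z − 32 + 36·z)·(−3·z − y + 7)    [distributive law]
= (60·z − 27·z² + 48·y − 54·y·z − 32)·(−3·z − y + 7)    [combine like terms]
= −180·z² − 60·y·z + 420·z + 81·z³ + 27·y·z² − 189·z² − 144·y·z − 48·y² + 336·y + 162·y·z² + 54·y²·z − 378·y·z + 96·z + 32·y − 224    [distributive law]
= −369·z² − 582·y·z + 516·z + 81·z³ + 189·y·z² − 48·y² + 368·y + 54·y²·z − 224    [combine like terms]

−369·z² − 582·y·z + 516·z + 81·z³ + 189·y·z² − 48·y² + 368·y + 54·y²·z − 224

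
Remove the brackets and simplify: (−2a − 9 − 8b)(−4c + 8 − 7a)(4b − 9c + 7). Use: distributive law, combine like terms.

(−2a − 9 − 8b)(−4c + 8 − 7a)(4b − 9c + 7)
= (8ac − 16a + 14a² + 36c − 72 + 63a + 32bc − 64b + 56ab)(4b − 9c + 7)    [distributive law]
= (8ac + 47a + 14a² + 36c − 72 + 32bc − 64b + 56ab)(4b − 9c + 7)    [combine like terms]
= 32abc − 72ac² + 56ac + 188ab − 423ac + 329a + 56a²b − 126a²c + 98a² + 144bc − 324c² + 252c − 288b + 648c − 504 + 128b²c − 288bc² + 224bc − 256b² + 576bc − 448b + 224ab² − 504abc + 392ab    [distributive law]
= −472abc − 72ac² − 367ac + 580ab + 329a + 56a²b − 126a²c + 98a² + 944bc − 324c² + 900c − 736b − 504 + 128b²c − 288bc² − 256b² + 224ab²    [combine like terms]

−472abc − 72ac² − 367ac + 580ab + 329a + 56a²b − 126a²c + 98a² + 944bc − 324c² + 900c − 736b − 504 + 128b²c − 288bc² − 256b² + 224ab²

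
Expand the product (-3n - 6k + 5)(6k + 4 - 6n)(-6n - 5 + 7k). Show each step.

18kn² - 420kn + 342k²n + 162n² + 90n - 108n³ + 222k² - 252k³ + 110k - 100

(-3n - 6k + 5)(6k + 4 - 6n)(-6n - 5 + 7k)
= (-18kn - 12n + 18n² - 36k² - 24k + 36kn + 30k + 20 - 30n)(-6n - 5 + 7k)    [distributive law]
= (18kn - 42n + 18n² - 36k² + 6k + 20)(-6n - 5 + 7k)    [combine like terms]
= -108kn² - 90kn + 126k²n + 252n² + 210n - 294kn - 108n³ - 90n² + 126kn² + 216k²n + 180k² - 252k³ - 36kn - 30k + 42k² - 120n - 100 + 140k    [distributive law]
= 18kn² - 420kn + 342k²n + 162n² + 90n - 108n³ + 222k² - 252k³ + 110k - 100    [combine like terms]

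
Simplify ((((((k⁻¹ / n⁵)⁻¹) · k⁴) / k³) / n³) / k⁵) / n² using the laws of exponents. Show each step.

((((((k⁻¹ / n⁵)⁻¹) · k⁴) / k³) / n³) / k⁵) / n²
= (((((((k⁻¹)⁻¹) / ((n⁵)⁻¹)) · k⁴) / k³) / n³) / k⁵) / n²    [power of a quotient]
= (((((k / ((n⁵)⁻¹)) · k⁴) / k³) / n³) / k⁵) / n²    [power of a power]
= (((((k / n⁻⁵) · k⁴) / k³) / n³) / k⁵) / n²    [power of a power]
= k⁻³    [quotient of powers; product of powers]

k⁻³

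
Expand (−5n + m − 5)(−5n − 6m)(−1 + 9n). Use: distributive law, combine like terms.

200n² + 225n³ + 245mn + 225mn² + 6m² − 54m²n − 25n − 30m

(−5n + m − 5)(−5n − 6m)(−1 + 9n)
= (25n² + 30mn − 5mn − 6m² + 25n + 30m)(−1 + 9n)    [distributive law]
= (25n² + 25mn − 6m² + 25n + 30m)(−1 + 9n)    [combine like terms]
= −25n² + 225n³ − 25mn + 225mn² + 6m² − 54m²n − 25n + 225n² − 30m + 270mn    [distributive law]
= 200n² + 225n³ + 245mn + 225mn² + 6m² − 54m²n − 25n − 30m    [combine like terms]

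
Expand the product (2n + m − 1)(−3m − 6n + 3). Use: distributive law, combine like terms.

−12mn − 12n^2 + 12n − 3m^2 + 6m − 3

(2n + m − 1)(−3m − 6n + 3)
= −6mn − 12n^2 + 6n − 3m^2 − 6mn + 3m + 3m + 6n − 3    [distributive law]
= −12mn − 12n^2 + 12n − 3m^2 + 6m − 3    [combine like terms]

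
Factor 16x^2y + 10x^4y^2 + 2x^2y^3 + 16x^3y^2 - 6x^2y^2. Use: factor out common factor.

2x^2y(8 + 5x^2y + y^2 + 8xy - 3y)

16x^2y + 10x^4y^2 + 2x^2y^3 + 16x^3y^2 - 6x^2y^2
= 2(8x^2y + 5x^4y^2 + x^2y^3 + 8x^3y^2 - 3x^2y^2)    [factor out 2]
= 2x^2y(8 + 5x^2y + y^2 + 8xy - 3y)    [factor out x^2y]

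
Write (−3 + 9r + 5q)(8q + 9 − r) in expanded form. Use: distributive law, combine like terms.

(−3 + 9r + 5q)(8q + 9 − r)
= −24q − 27 + 3r + 72qr + 81r − 9r^2 + 40q^2 + 45q − 5qr    [distributive law]
= 21q − 27 + 84r + 67qr − 9r^2 + 40q^2    [combine like terms]

21q − 27 + 84r + 67qr − 9r^2 + 40q^2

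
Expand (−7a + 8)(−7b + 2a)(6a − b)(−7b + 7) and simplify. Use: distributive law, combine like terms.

(−7a + 8)(−7b + 2a)(6a − b)(−7b + 7)
= (49ab − 14a² − 56b + 16a)(6a − b)(−7b + 7)    [distributive law]
= (294a²b − 49ab² − 84a³ + 14a²b − 336ab + 56b² + 96a² − 16ab)(−7b + 7)    [distributive law]
= (308a²b − 49ab² − 84a³ − 352ab + 56b² + 96a²)(−7b + 7)    [combine like terms]
= −2156a²b² + 2156a²b + 343ab³ − 343ab² + 588a³b − 588a³ + 2464ab² − 2464ab − 392b³ + 392b² − 672a²b + 672a²    [distributive law]
= −2156a²b² + 1484a²b + 343ab³ + 2121ab² + 588a³b − 588a³ − 2464ab − 392b³ + 392b² + 672a²    [combine like terms]

−2156a²b² + 1484a²b + 343ab³ + 2121ab² + 588a³b − 588a³ − 2464ab − 392b³ + 392b² + 672a²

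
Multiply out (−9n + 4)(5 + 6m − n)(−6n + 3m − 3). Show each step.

(−9n + 4)(5 + 6m − n)(−6n + 3m − 3)
= (−45n − 54mn + 9n² + 20 + 24m − 4n)(−6n + 3m − 3)    [distributive law]
= (−49n − 54mn + 9n² + 20 + 24m)(−6n + 3m − 3)    [combine like terms]
= 294n² − 147mn + 147n + 324mn² − 162m²n + 162mn − 54n³ + 27mn² − 27n² − 120n + 60m − 60 − 144mn + 72m² − 72m    [distributive law]
= 267n² − 129mn + 27n + 351mn² − 162m²n − 54n³ − 12m − 60 + 72m²    [combine like terms]

267n² − 129mn + 27n + 351mn² − 162m²n − 54n³ − 12m − 60 + 72m²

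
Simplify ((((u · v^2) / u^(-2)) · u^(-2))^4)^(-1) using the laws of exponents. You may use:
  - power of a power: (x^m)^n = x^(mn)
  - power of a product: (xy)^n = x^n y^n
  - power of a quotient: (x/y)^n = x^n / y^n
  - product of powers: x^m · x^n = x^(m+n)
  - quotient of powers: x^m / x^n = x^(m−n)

((((u · v^2) / u^(-2)) · u^(-2))^4)^(-1)
= (((u · v^2) / u^(-2)) · u^(-2))^(-4)    [power of a power]
= (((u · v^2) / u^(-2))^(-4)) · ((u^(-2))^(-4))    [power of a product]
= (((u · v^2)^(-4)) / ((u^(-2))^(-4))) · ((u^(-2))^(-4))    [power of a quotient]
= (((u^(-4)) · ((v^2)^(-4))) / ((u^(-2))^(-4))) · ((u^(-2))^(-4))    [power of a product]
= ((u^(-4) · v^(-8)) / ((u^(-2))^(-4))) · ((u^(-2))^(-4))    [power of a power]
= ((u^(-4) · v^(-8)) / u^8) · ((u^(-2))^(-4))    [power of a power]
= ((u^(-4) · v^(-8)) / u^8) · u^8    [power of a power]
= u^(-4)v^(-8)    [quotient of powers; product of powers]

u^(-4)v^(-8)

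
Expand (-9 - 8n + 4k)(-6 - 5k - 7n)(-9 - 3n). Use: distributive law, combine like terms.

(-9 - 8n + 4k)(-6 - 5k - 7n)(-9 - 3n)
= (54 + 45k + 63n + 48n + 40kn + 56n² - 24k - 20k² - 28kn)(-9 - 3n)    [distributive law]
= (54 + 21k + 111n + 12kn + 56n² - 20k²)(-9 - 3n)    [combine like terms]
= -486 - 162n - 189k - 63kn - 999n - 333n² - 108kn - 36kn² - 504n² - 168n³ + 180k² + 60k²n    [distributive law]
= -486 - 1161n - 189k - 171kn - 837n² - 36kn² - 168n³ + 180k² + 60k²n    [combine like terms]

-486 - 1161n - 189k - 171kn - 837n² - 36kn² - 168n³ + 180k² + 60k²n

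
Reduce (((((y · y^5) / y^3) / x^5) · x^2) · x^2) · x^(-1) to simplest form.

(((((y · y^5) / y^3) / x^5) · x^2) · x^2) · x^(-1)
= ((((y^6 / y^3) / x^5) · x^2) · x^2) · x^(-1)    [product of powers]
= (((y^3 / x^5) · x^2) · x^2) · x^(-1)    [quotient of powers]
= x^(-2)·y^3    [quotient of powers; product of powers]

x^(-2)·y^3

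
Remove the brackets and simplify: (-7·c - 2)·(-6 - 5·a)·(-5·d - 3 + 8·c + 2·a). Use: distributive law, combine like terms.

(-7·c - 2)·(-6 - 5·a)·(-5·d - 3 + 8·c + 2·a)
= (42·c + 35·a·c + 12 + 10·a)·(-5·d - 3 + 8·c + 2·a)    [distributive law]
= -210·c·d - 126·c + 336·c^2 + 84·a·c - 175·a·c·d - 105·a·c + 280·a·c^2 + 70·a^2·c - 60·d - 36 + 96·c + 24·a - 50·a·d - 30·a + 80·a·c + 20·a^2    [distributive law]
= -210·c·d - 30·c + 336·c^2 + 59·a·c - 175·a·c·d + 280·a·c^2 + 70·a^2·c - 60·d - 36 - 6·a - 50·a·d + 20·a^2    [combine like terms]

-210·c·d - 30·c + 336·c^2 + 59·a·c - 175·a·c·d + 280·a·c^2 + 70·a^2·c - 60·d - 36 - 6·a - 50·a·d + 20·a^2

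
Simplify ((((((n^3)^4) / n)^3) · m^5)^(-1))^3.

((((((n^3)^4) / n)^3) · m^5)^(-1))^3
= (((((n^3)^4) / n)^3) · m^5)^(-3)    [power of a power]
= (((((n^3)^4) / n)^3)^(-3)) · ((m^5)^(-3))    [power of a product]
= ((((n^3)^4) / n)^(-9)) · ((m^5)^(-3))    [power of a power]
= ((((n^3)^4)^(-9)) / (n^(-9))) · ((m^5)^(-3))    [power of a quotient]
= (((n^3)^(-36)) / (n^(-9))) · ((m^5)^(-3))    [power of a power]
= (n^(-108) / (n^(-9))) · ((m^5)^(-3))    [power of a power]
= n^(-99) · ((m^5)^(-3))    [quotient of powers]
= n^(-99) · m^(-15)    [power of a power]
= m^(-15)n^(-99)    [rearrange]

m^(-15)n^(-99)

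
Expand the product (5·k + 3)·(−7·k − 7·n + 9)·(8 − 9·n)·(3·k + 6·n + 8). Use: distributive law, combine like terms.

−840·k³ − 648·k²·n − 1664·k² + 945·k³·n + 2835·k²·n² + 111·k·n² − 4049·k·n + 1890·k·n³ + 2184·k − 954·n² − 1992·n + 1134·n³ + 1728

(5·k + 3)·(−7·k − 7·n + 9)·(8 − 9·n)·(3·k + 6·n + 8)
= (−35·k² − 35·k·n + 45·k − 21·k − 21·n + 27)·(8 − 9·n)·(3·k + 6·n + 8)    [distributive law]
= (−35·k² − 35·k·n + 24·k − 21·n + 27)·(8 − 9·n)·(3·k + 6·n + 8)    [combine like terms]
= (−280·k² + 315·k²·n − 280·k·n + 315·k·n² + 192·k − 216·k·n − 168·n + 189·n² + 216 − 243·n)·(3·k + 6·n + 8)    [distributive law]
= (−280·k² + 315·k²·n − 496·k·n + 315·k·n² + 192·k − 411·n + 189·n² + 216)·(3·k + 6·n + 8)    [combine like terms]
= −840·k³ − 1680·k²·n − 2240·k² + 945·k³·n + 1890·k²·n² + 2520·k²·n − 1488·k²·n − 2976·k·n² − 3968·k·n + 945·k²·n² + 1890·k·n³ + 2520·k·n² + 576·k² + 1152·k·n + 1536·k − 1233·k·n − 2466·n² − 3288·n + 567·k·n² + 1134·n³ + 1512·n² + 648·k + 1296·n + 1728    [distributive law]
= −840·k³ − 648·k²·n − 1664·k² + 945·k³·n + 2835·k²·n² + 111·k·n² − 4049·k·n + 1890·k·n³ + 2184·k − 954·n² − 1992·n + 1134·n³ + 1728    [combine like terms]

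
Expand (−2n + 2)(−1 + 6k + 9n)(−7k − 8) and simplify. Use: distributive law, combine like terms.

−44kn − 160n + 84k²n + 126kn² + 144n² − 82k + 16 − 84k²

(−2n + 2)(−1 + 6k + 9n)(−7k − 8)
= (2n − 12kn − 18n² − 2 + 12k + 18n)(−7k − 8)    [distributive law]
= (20n − 12kn − 18n² − 2 + 12k)(−7k − 8)    [combine like terms]
= −140kn − 160n + 84k²n + 96kn + 126kn² + 144n² + 14k + 16 − 84k² − 96k    [distributive law]
= −44kn − 160n + 84k²n + 126kn² + 144n² − 82k + 16 − 84k²    [combine like terms]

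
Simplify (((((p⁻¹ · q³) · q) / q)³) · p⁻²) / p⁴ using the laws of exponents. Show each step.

(((((p⁻¹ · q³) · q) / q)³) · p⁻²) / p⁴
= (((((p⁻¹ · q³) · q)³) / (q³)) · p⁻²) / p⁴    [power of a quotient]
= (((((p⁻¹ · q³)³) · (q³)) / (q³)) · p⁻²) / p⁴    [power of a product]
= ((((((p⁻¹)³) · ((q³)³)) · (q³)) / (q³)) · p⁻²) / p⁴    [power of a product]
= ((((p⁻³ · ((q³)³)) · (q³)) / (q³)) · p⁻²) / p⁴    [power of a power]
= ((((p⁻³ · q⁹) · (q³)) / (q³)) · p⁻²) / p⁴    [power of a power]
= p⁻⁹q⁹    [quotient of powers; product of powers]

p⁻⁹q⁹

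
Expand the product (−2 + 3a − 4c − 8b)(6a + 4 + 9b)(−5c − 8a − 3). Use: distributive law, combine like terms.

(−2 + 3a − 4c − 8b)(6a + 4 + 9b)(−5c − 8a − 3)
= (−12a − 8 − 18b + 18a² + 12a + 27ab − 24ac − 16c − 36bc − 48ab − 32b − 72b²)(−5c − 8a − 3)    [distributive law]
= (−8 − 50b + 18a² − 21ab − 24ac − 16c − 36bc − 72b²)(−5c − 8a − 3)    [combine like terms]
= 40c + 64a + 24 + 250bc + 400ab + 150b − 90a²c − 144a³ − 54a² + 105abc + 168a²b + 63ab + 120ac² + 192a²c + 72ac + 80c² + 128ac + 48c + 180bc² + 288abc + 108bc + 360b²c + 576ab² + 216b²    [distributive law]
= 88c + 64a + 24 + 358bc + 463ab + 150b + 102a²c − 144a³ − 54a² + 393abc + 168a²b + 120ac² + 200ac + 80c² + 180bc² + 360b²c + 576ab² + 216b²    [combine like terms]

88c + 64a + 24 + 358bc + 463ab + 150b + 102a²c − 144a³ − 54a² + 393abc + 168a²b + 120ac² + 200ac + 80c² + 180bc² + 360b²c + 576ab² + 216b²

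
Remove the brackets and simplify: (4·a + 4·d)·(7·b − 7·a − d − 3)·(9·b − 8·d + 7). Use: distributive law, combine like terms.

252·a·b² − 512·a·b·d + 88·a·b − 252·a²·b + 224·a²·d − 196·a² + 256·a·d² − 128·a·d − 84·a + 252·b²·d − 260·b·d² + 88·b·d + 32·d³ + 68·d² − 84·d

(4·a + 4·d)·(7·b − 7·a − d − 3)·(9·b − 8·d + 7)
= (28·a·b − 28·a² − 4·a·d − 12·a + 28·b·d − 28·a·d − 4·d² − 12·d)·(9·b − 8·d + 7)    [distributive law]
= (28·a·b − 28·a² − 32·a·d − 12·a + 28·b·d − 4·d² − 12·d)·(9·b − 8·d + 7)    [combine like terms]
= 252·a·b² − 224·a·b·d + 196·a·b − 252·a²·b + 224·a²·d − 196·a² − 288·a·b·d + 256·a·d² − 224·a·d − 108·a·b + 96·a·d − 84·a + 252·b²·d − 224·b·d² + 196·b·d − 36·b·d² + 32·d³ − 28·d² − 108·b·d + 96·d² − 84·d    [distributive law]
= 252·a·b² − 512·a·b·d + 88·a·b − 252·a²·b + 224·a²·d − 196·a² + 256·a·d² − 128·a·d − 84·a + 252·b²·d − 260·b·d² + 88·b·d + 32·d³ + 68·d² − 84·d    [combine like terms]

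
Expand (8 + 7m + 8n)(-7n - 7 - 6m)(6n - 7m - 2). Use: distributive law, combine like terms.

-560n^2 + 396mn - 112n + 586m + 112 + 763m^2 - 190mn^2 + 427m^2n + 294m^3 - 336n^3

(8 + 7m + 8n)(-7n - 7 - 6m)(6n - 7m - 2)
= (-56n - 56 - 48m - 49mn - 49m - 42m^2 - 56n^2 - 56n - 48mn)(6n - 7m - 2)    [distributive law]
= (-112n - 56 - 97m - 97mn - 42m^2 - 56n^2)(6n - 7m - 2)    [combine like terms]
= -672n^2 + 784mn + 224n - 336n + 392m + 112 - 582mn + 679m^2 + 194m - 582mn^2 + 679m^2n + 194mn - 252m^2n + 294m^3 + 84m^2 - 336n^3 + 392mn^2 + 112n^2    [distributive law]
= -560n^2 + 396mn - 112n + 586m + 112 + 763m^2 - 190mn^2 + 427m^2n + 294m^3 - 336n^3    [combine like terms]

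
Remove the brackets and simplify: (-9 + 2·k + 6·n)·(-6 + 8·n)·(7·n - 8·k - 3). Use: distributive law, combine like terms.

(-9 + 2·k + 6·n)·(-6 + 8·n)·(7·n - 8·k - 3)
= (54 - 72·n - 12·k + 16·k·n - 36·n + 48·n²)·(7·n - 8·k - 3)    [distributive law]
= (54 - 108·n - 12·k + 16·k·n + 48·n²)·(7·n - 8·k - 3)    [combine like terms]
= 378·n - 432·k - 162 - 756·n² + 864·k·n + 324·n - 84·k·n + 96·k² + 36·k + 112·k·n² - 128·k²·n - 48·k·n + 336·n³ - 384·k·n² - 144·n²    [distributive law]
= 702·n - 396·k - 162 - 900·n² + 732·k·n + 96·k² - 272·k·n² - 128·k²·n + 336·n³    [combine like terms]

702·n - 396·k - 162 - 900·n² + 732·k·n + 96·k² - 272·k·n² - 128·k²·n + 336·n³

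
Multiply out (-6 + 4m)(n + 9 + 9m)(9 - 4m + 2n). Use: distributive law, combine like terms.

-162n + 24mn - 12n^2 - 486 + 54m + 396m^2 + 56m^2n + 8mn^2 - 144m^3

(-6 + 4m)(n + 9 + 9m)(9 - 4m + 2n)
= (-6n - 54 - 54m + 4mn + 36m + 36m^2)(9 - 4m + 2n)    [distributive law]
= (-6n - 54 - 18m + 4mn + 36m^2)(9 - 4m + 2n)    [combine like terms]
= -54n + 24mn - 12n^2 - 486 + 216m - 108n - 162m + 72m^2 - 36mn + 36mn - 16m^2n + 8mn^2 + 324m^2 - 144m^3 + 72m^2n    [distributive law]
= -162n + 24mn - 12n^2 - 486 + 54m + 396m^2 + 56m^2n + 8mn^2 - 144m^3    [combine like terms]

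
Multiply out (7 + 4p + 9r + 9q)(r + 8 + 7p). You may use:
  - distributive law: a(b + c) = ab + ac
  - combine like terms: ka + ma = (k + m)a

(7 + 4p + 9r + 9q)(r + 8 + 7p)
= 7r + 56 + 49p + 4pr + 32p + 28p^2 + 9r^2 + 72r + 63pr + 9qr + 72q + 63pq    [distributive law]
= 79r + 56 + 81p + 67pr + 28p^2 + 9r^2 + 9qr + 72q + 63pq    [combine like terms]

79r + 56 + 81p + 67pr + 28p^2 + 9r^2 + 9qr + 72q + 63pq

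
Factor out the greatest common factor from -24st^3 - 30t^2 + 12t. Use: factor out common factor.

6t(-4st^2 - 5t + 2)

-24st^3 - 30t^2 + 12t
= 6(-4st^3 - 5t^2 + 2t)    [factor out 6]
= 6t(-4st^2 - 5t + 2)    [factor out t]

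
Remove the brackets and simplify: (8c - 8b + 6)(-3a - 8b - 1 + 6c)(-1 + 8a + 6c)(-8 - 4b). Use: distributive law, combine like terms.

-1120ac + 5456abc + 1536a^2c + 768a^2bc - 1920ac^2 - 960abc^2 + 1280bc - 2560b^2c + 3008ab^2c + 4896bc^2 + 2688b^2c^2 + 512c - 960c^2 - 2304c^3 - 1152bc^3 + 2872ab - 2720ab^2 - 960a^2b - 768a^2b^2 + 352b^2 + 256b^3 - 2048ab^3 - 1536b^3c - 344b + 240a + 1152a^2 - 48

(8c - 8b + 6)(-3a - 8b - 1 + 6c)(-1 + 8a + 6c)(-8 - 4b)
= (-24ac - 64bc - 8c + 48c^2 + 24ab + 64b^2 + 8b - 48bc - 18a - 48b - 6 + 36c)(-1 + 8a + 6c)(-8 - 4b)    [distributive law]
= (-24ac - 112bc + 28c + 48c^2 + 24ab + 64b^2 - 40b - 18a - 6)(-1 + 8a + 6c)(-8 - 4b)    [combine like terms]
= (24ac - 192a^2c - 144ac^2 + 112bc - 896abc - 672bc^2 - 28c + 224ac + 168c^2 - 48c^2 + 384ac^2 + 288c^3 - 24ab + 192a^2b + 144abc - 64b^2 + 512ab^2 + 384b^2c + 40b - 320ab - 240bc + 18a - 144a^2 - 108ac + 6 - 48a - 36c)(-8 - 4b)    [distributive law]
= (140ac - 192a^2c + 240ac^2 - 128bc - 752abc - 672bc^2 - 64c + 120c^2 + 288c^3 - 344ab + 192a^2b - 64b^2 + 512ab^2 + 384b^2c + 40b - 30a - 144a^2 + 6)(-8 - 4b)    [combine like terms]
= -1120ac - 560abc + 1536a^2c + 768a^2bc - 1920ac^2 - 960abc^2 + 1024bc + 512b^2c + 6016abc + 3008ab^2c + 5376bc^2 + 2688b^2c^2 + 512c + 256bc - 960c^2 - 480bc^2 - 2304c^3 - 1152bc^3 + 2752ab + 1376ab^2 - 1536a^2b - 768a^2b^2 + 512b^2 + 256b^3 - 4096ab^2 - 2048ab^3 - 3072b^2c - 1536b^3c - 320b - 160b^2 + 240a + 120ab + 1152a^2 + 576a^2b - 48 - 24b    [distributive law]
= -1120ac + 5456abc + 1536a^2c + 768a^2bc - 1920ac^2 - 960abc^2 + 1280bc - 2560b^2c + 3008ab^2c + 4896bc^2 + 2688b^2c^2 + 512c - 960c^2 - 2304c^3 - 1152bc^3 + 2872ab - 2720ab^2 - 960a^2b - 768a^2b^2 + 352b^2 + 256b^3 - 2048ab^3 - 1536b^3c - 344b + 240a + 1152a^2 - 48    [combine like terms]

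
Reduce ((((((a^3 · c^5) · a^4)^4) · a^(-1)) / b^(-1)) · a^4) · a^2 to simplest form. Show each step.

a^33·b·c^20

((((((a^3 · c^5) · a^4)^4) · a^(-1)) / b^(-1)) · a^4) · a^2
= ((((((a^3 · c^5)^4) · ((a^4)^4)) · a^(-1)) / b^(-1)) · a^4) · a^2    [power of a product]
= (((((((a^3)^4) · ((c^5)^4)) · ((a^4)^4)) · a^(-1)) / b^(-1)) · a^4) · a^2    [power of a product]
= (((((a^12 · ((c^5)^4)) · ((a^4)^4)) · a^(-1)) / b^(-1)) · a^4) · a^2    [power of a power]
= (((((a^12 · c^20) · ((a^4)^4)) · a^(-1)) / b^(-1)) · a^4) · a^2    [power of a power]
= (((((a^12 · c^20) · a^16) · a^(-1)) / b^(-1)) · a^4) · a^2    [power of a power]
= a^33·b·c^20    [quotient of powers; product of powers]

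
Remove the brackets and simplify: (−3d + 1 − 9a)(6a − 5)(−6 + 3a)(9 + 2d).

735ad + 306ad² + 468a²d − 108a²d² − 750d − 180d² − 2889a + 4293a² + 270 − 1458a³ − 324a³d

(−3d + 1 − 9a)(6a − 5)(−6 + 3a)(9 + 2d)
= (−18ad + 15d + 6a − 5 − 54a² + 45a)(−6 + 3a)(9 + 2d)    [distributive law]
= (−18ad + 15d + 51a − 5 − 54a²)(−6 + 3a)(9 + 2d)    [combine like terms]
= (108ad − 54a²d − 90d + 45ad − 306a + 153a² + 30 − 15a + 324a² − 162a³)(9 + 2d)    [distributive law]
= (153ad − 54a²d − 90d − 321a + 477a² + 30 − 162a³)(9 + 2d)    [combine like terms]
= 1377ad + 306ad² − 486a²d − 108a²d² − 810d − 180d² − 2889a − 642ad + 4293a² + 954a²d + 270 + 60d − 1458a³ − 324a³d    [distributive law]
= 735ad + 306ad² + 468a²d − 108a²d² − 750d − 180d² − 2889a + 4293a² + 270 − 1458a³ − 324a³d    [combine like terms]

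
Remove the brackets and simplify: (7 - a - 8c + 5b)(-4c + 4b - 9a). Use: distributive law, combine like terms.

(7 - a - 8c + 5b)(-4c + 4b - 9a)
= -28c + 28b - 63a + 4ac - 4ab + 9a^2 + 32c^2 - 32bc + 72ac - 20bc + 20b^2 - 45ab    [distributive law]
= -28c + 28b - 63a + 76ac - 49ab + 9a^2 + 32c^2 - 52bc + 20b^2    [combine like terms]

-28c + 28b - 63a + 76ac - 49ab + 9a^2 + 32c^2 - 52bc + 20b^2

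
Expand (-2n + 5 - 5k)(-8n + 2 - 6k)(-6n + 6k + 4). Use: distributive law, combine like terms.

-96n³ - 216kn² + 328n² + 184kn - 236n + 132k²n - 100k + 40 - 120k² + 180k³

(-2n + 5 - 5k)(-8n + 2 - 6k)(-6n + 6k + 4)
= (16n² - 4n + 12kn - 40n + 10 - 30k + 40kn - 10k + 30k²)(-6n + 6k + 4)    [distributive law]
= (16n² - 44n + 52kn + 10 - 40k + 30k²)(-6n + 6k + 4)    [combine like terms]
= -96n³ + 96kn² + 64n² + 264n² - 264kn - 176n - 312kn² + 312k²n + 208kn - 60n + 60k + 40 + 240kn - 240k² - 160k - 180k²n + 180k³ + 120k²    [distributive law]
= -96n³ - 216kn² + 328n² + 184kn - 236n + 132k²n - 100k + 40 - 120k² + 180k³    [combine like terms]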